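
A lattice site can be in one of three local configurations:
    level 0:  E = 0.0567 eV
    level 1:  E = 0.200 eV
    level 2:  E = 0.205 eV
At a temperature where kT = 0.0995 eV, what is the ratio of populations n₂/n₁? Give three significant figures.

0.951

n₂/n₁ = exp[−(E₂−E₁)/kT] = exp(−(0.005 eV)/(0.0995 eV)) = exp(-0.050251) = 0.951.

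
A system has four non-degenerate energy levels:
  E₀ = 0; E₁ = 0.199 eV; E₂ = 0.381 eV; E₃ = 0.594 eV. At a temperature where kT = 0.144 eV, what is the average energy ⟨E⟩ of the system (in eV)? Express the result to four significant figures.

Eᵢ/kT = 0, 1.38194, 2.64583, 4.12500.
Z = Σ e^(−Eᵢ/kT) = e^(−0) + e^(−1.38194) + e^(−2.64583) + e^(−4.12500) = 1.00000 + 0.251091 + 0.0709464 + 0.0161635 = 1.33820.
⟨E⟩ = Σ Eᵢ e^(−Eᵢ/kT) / Z = (0·1.00000 + 0.199·0.251091 + 0.381·0.0709464 + 0.594·0.0161635) / 1.33820 = 0.06471 eV.

0.06471 eV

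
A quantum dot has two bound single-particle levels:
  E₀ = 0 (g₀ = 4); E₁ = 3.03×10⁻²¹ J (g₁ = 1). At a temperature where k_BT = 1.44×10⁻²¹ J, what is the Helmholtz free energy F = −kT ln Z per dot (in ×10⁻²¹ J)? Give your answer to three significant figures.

-2.04 ×10⁻²¹ J

Eᵢ/kT = 0, 2.1042.
Z = Σ gᵢe^(−Eᵢ/kT) = 4·e^(−0) + 1·e^(−2.1042) = 4.0000 + 0.12194 = 4.1219.
F = −kT ln Z = −1.44 × ln(4.1219) = −1.44 × 1.4163 = -2.04 ×10⁻²¹ J.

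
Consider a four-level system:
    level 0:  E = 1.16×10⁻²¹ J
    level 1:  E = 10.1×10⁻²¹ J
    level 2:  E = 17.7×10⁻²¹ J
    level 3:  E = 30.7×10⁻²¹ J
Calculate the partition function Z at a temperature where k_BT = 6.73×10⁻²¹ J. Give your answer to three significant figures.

Z = 1.15

Eᵢ/kT = 0.17236, 1.5007, 2.6300, 4.5617.
Z = Σ e^(−Eᵢ/kT) = e^(−0.17236) + e^(−1.5007) + e^(−2.6300) + e^(−4.5617) = 0.84168 + 0.22297 + 0.072078 + 0.010444 = 1.1472.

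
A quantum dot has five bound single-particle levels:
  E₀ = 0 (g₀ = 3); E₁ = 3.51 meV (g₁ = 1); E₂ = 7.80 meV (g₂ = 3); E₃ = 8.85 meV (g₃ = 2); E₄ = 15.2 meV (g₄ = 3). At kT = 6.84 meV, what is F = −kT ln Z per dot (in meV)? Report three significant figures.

-11.6 meV

Eᵢ/kT = 0, 0.51316, 1.1404, 1.2939, 2.2222.
Z = Σ gᵢe^(−Eᵢ/kT) = 3·e^(−0) + 1·e^(−0.51316) + 3·e^(−1.1404) + 2·e^(−1.2939) + 3·e^(−2.2222) = 3.0000 + 0.59860 + 0.95907 + 0.54840 + 0.32511 = 5.4312.
F = −kT ln Z = −6.84 × ln(5.4312) = −6.84 × 1.6922 = -11.6 meV.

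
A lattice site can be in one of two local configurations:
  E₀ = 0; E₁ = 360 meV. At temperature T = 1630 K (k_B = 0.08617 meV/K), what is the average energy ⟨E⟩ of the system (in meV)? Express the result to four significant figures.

25.76 meV

k_BT = 0.08617 × 1630 K = 140.457 meV.
Eᵢ/kT = 0, 2.56306.
Z = Σ e^(−Eᵢ/kT) = e^(−0) + e^(−2.56306) = 1.00000 + 0.0770685 = 1.07707.
⟨E⟩ = Σ Eᵢ e^(−Eᵢ/kT) / Z = (0·1.00000 + 360·0.0770685) / 1.07707 = 25.76 meV.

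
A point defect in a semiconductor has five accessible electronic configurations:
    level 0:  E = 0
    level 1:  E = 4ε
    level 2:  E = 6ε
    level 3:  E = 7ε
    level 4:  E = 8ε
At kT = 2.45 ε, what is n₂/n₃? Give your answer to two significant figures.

1.5

n₂/n₃ = exp[−(E₂−E₃)/kT] = exp(−(-1ε)/(2.45ε)) = exp(0.4082) = 1.5.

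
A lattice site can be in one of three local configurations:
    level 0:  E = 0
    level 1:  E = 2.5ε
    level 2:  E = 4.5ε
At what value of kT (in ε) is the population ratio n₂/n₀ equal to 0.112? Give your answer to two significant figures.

2.1 ε

n₂/n₀ = exp[−(E₂−E₀)/kT] = 0.112.
⇒ (E₂−E₀)/kT = ln(1/0.112) = ln(8.929) = 2.189.
kT = 4.5ε / 2.189 = 2.1 ε.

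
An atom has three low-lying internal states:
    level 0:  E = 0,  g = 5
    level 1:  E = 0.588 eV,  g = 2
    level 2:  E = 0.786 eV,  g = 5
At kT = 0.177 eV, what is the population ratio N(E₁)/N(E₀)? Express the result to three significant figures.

n₁/n₀ = (g₁/g₀) exp[−(E₁−E₀)/kT] = (2/5) × exp(−(0.588 eV)/(0.177 eV)) = (2/5) × exp(-3.3220) = 0.0144.

0.0144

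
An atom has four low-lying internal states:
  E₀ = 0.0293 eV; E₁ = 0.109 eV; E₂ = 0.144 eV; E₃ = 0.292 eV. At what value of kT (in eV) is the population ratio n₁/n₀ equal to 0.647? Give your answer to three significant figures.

0.183 eV

n₁/n₀ = exp[−(E₁−E₀)/kT] = 0.647.
⇒ (E₁−E₀)/kT = ln(1/0.647) = ln(1.5456) = 0.43541.
kT = 0.0797 eV / 0.43541 = 0.183 eV.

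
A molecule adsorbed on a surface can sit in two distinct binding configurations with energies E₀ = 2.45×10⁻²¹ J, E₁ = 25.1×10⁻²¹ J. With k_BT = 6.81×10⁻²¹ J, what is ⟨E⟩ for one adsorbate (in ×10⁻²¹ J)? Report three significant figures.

3.24 ×10⁻²¹ J

Eᵢ/kT = 0.35977, 3.6858.
Z = Σ e^(−Eᵢ/kT) = e^(−0.35977) + e^(−3.6858) = 0.69784 + 0.025077 = 0.72292.
⟨E⟩ = Σ Eᵢ e^(−Eᵢ/kT) / Z = (2.45·0.69784 + 25.1·0.025077) / 0.72292 = 3.24 ×10⁻²¹ J.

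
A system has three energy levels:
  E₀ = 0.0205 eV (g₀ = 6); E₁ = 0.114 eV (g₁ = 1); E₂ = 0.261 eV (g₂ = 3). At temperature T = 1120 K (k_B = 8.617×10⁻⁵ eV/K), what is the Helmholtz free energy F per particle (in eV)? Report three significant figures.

-0.162 eV

k_BT = 8.617×10⁻⁵ × 1120 K = 0.096510 eV.
Eᵢ/kT = 0.21241, 1.1812, 2.7044.
Z = Σ gᵢe^(−Eᵢ/kT) = 6·e^(−0.21241) + 1·e^(−1.1812) + 3·e^(−2.7044) = 4.8518 + 0.30691 + 0.20073 = 5.3594.
F = −kT ln Z = −0.096510 × ln(5.3594) = −0.096510 × 1.6789 = -0.162 eV.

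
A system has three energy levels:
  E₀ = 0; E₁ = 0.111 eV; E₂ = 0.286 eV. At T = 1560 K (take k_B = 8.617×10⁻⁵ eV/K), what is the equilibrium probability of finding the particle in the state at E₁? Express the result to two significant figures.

0.28

k_BT = 8.617×10⁻⁵ × 1560 K = 0.1344 eV.
Eᵢ/kT = 0, 0.8259, 2.128.
Z = Σ e^(−Eᵢ/kT) = e^(−0) + e^(−0.8259) + e^(−2.128) = 1.000 + 0.4378 + 0.1191 = 1.557.
P₁ = e^(−E₁/kT) / Z = 0.4378/1.557 = 0.28.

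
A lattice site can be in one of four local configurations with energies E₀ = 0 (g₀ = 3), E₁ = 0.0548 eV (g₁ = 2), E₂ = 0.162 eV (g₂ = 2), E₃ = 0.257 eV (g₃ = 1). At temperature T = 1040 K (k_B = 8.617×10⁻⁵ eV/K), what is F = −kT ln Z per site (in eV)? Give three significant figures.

-0.134 eV

k_BT = 8.617×10⁻⁵ × 1040 K = 0.089617 eV.
Eᵢ/kT = 0, 0.61149, 1.8077, 2.8678.
Z = Σ gᵢe^(−Eᵢ/kT) = 3·e^(−0) + 2·e^(−0.61149) + 2·e^(−1.8077) + 1·e^(−2.8678) = 3.0000 + 1.0851 + 0.32806 + 0.056824 = 4.4700.
F = −kT ln Z = −0.089617 × ln(4.4700) = −0.089617 × 1.4974 = -0.134 eV.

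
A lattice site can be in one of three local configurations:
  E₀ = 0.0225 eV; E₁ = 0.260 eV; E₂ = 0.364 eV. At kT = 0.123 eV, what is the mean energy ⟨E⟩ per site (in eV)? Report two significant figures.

Eᵢ/kT = 0.1829, 2.114, 2.959.
Z = Σ e^(−Eᵢ/kT) = e^(−0.1829) + e^(−2.114) + e^(−2.959) = 0.8329 + 0.1208 + 0.05187 = 1.006.
⟨E⟩ = Σ Eᵢ e^(−Eᵢ/kT) / Z = (0.0225·0.8329 + 0.260·0.1208 + 0.364·0.05187) / 1.006 = 0.069 eV.

0.069 eV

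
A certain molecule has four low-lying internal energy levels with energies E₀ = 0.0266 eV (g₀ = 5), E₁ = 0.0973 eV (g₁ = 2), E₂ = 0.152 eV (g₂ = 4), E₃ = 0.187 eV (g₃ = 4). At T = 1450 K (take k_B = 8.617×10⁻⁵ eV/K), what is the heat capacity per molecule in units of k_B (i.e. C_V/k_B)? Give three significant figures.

0.256

k_BT = 8.617×10⁻⁵ × 1450 K = 0.12495 eV.
Eᵢ/kT = 0.21289, 0.77871, 1.2165, 1.4966.
Z = Σ gᵢe^(−Eᵢ/kT) = 5·e^(−0.21289) + 2·e^(−0.77871) + 4·e^(−1.2165) + 4·e^(−1.4966) = 4.0412 + 0.91800 + 1.1851 + 0.89556 = 7.0399.
⟨E⟩ = 0.077334 eV, ⟨E²⟩ = 0.0099785 eV².
C_V/k_B = (⟨E²⟩ − ⟨E⟩²)/(kT)² = (0.0099785 − 0.0059805)/0.015613 = 0.256.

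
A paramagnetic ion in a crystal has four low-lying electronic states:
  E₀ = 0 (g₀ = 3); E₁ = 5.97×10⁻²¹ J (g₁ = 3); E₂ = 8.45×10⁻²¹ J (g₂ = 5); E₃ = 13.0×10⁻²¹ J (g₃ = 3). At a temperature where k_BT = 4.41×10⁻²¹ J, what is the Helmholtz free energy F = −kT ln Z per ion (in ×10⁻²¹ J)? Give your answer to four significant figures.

Eᵢ/kT = 0, 1.35374, 1.91610, 2.94785.
Z = Σ gᵢe^(−Eᵢ/kT) = 3·e^(−0) + 3·e^(−1.35374) + 5·e^(−1.91610) + 3·e^(−2.94785) = 3.00000 + 0.774818 + 0.735899 + 0.157357 = 4.66807.
F = −kT ln Z = −4.41 × ln(4.66807) = −4.41 × 1.54075 = -6.795 ×10⁻²¹ J.

-6.795 ×10⁻²¹ J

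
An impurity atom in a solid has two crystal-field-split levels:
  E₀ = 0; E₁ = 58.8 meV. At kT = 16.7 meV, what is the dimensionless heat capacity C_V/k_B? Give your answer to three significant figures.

0.346

Eᵢ/kT = 0, 3.5210.
Z = Σ e^(−Eᵢ/kT) = e^(−0) + e^(−3.5210) = 1.0000 + 0.029570 = 1.0296.
⟨E⟩ = 1.6887 meV, ⟨E²⟩ = 99.297 meV².
C_V/k_B = (⟨E²⟩ − ⟨E⟩²)/(kT)² = (99.297 − 2.8517)/278.89 = 0.346.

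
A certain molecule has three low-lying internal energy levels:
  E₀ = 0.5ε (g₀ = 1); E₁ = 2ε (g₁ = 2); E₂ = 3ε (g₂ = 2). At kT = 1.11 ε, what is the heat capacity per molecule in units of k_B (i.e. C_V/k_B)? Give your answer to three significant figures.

0.703

Eᵢ/kT = 0.45045, 1.8018, 2.7027.
Z = Σ gᵢe^(−Eᵢ/kT) = 1·e^(−0.45045) + 2·e^(−1.8018) + 2·e^(−2.7027) = 0.63734 + 0.33000 + 0.13405 = 1.1014.
⟨E⟩ = 1.2537 ε, ⟨E²⟩ = 2.4385 ε².
C_V/k_B = (⟨E²⟩ − ⟨E⟩²)/(kT)² = (2.4385 − 1.5718)/1.2321 = 0.703.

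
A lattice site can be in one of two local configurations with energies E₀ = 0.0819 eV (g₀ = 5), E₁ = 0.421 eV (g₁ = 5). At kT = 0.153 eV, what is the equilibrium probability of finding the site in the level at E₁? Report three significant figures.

Eᵢ/kT = 0.53529, 2.7516.
Z = Σ gᵢe^(−Eᵢ/kT) = 5·e^(−0.53529) + 5·e^(−2.7516) = 2.9275 + 0.31913 = 3.2466.
P₁ = g₁ e^(−E₁/kT) / Z = 0.31913/3.2466 = 0.0983.

0.0983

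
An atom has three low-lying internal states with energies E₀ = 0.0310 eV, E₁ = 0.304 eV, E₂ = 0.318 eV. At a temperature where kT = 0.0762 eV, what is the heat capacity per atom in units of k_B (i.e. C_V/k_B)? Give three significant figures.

0.620

Eᵢ/kT = 0.40682, 3.9895, 4.1732.
Z = Σ e^(−Eᵢ/kT) = e^(−0.40682) + e^(−3.9895) + e^(−4.1732) = 0.66576 + 0.018509 + 0.015403 = 0.69967.
⟨E⟩ = 0.044540 eV, ⟨E²⟩ = 0.0055854 eV².
C_V/k_B = (⟨E²⟩ − ⟨E⟩²)/(kT)² = (0.0055854 − 0.0019838)/0.0058064 = 0.620.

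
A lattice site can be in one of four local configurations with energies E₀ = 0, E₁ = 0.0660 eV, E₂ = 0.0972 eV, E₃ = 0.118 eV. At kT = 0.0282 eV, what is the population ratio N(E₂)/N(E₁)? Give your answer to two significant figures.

0.33

n₂/n₁ = exp[−(E₂−E₁)/kT] = exp(−(0.0312 eV)/(0.0282 eV)) = exp(-1.106) = 0.33.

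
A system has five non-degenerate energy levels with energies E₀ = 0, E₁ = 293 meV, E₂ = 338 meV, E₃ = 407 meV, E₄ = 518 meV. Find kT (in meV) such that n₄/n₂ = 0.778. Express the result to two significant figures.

720 meV

n₄/n₂ = exp[−(E₄−E₂)/kT] = 0.778.
⇒ (E₄−E₂)/kT = ln(1/0.778) = ln(1.285) = 0.2508.
kT = 180 meV / 0.2508 = 720 meV.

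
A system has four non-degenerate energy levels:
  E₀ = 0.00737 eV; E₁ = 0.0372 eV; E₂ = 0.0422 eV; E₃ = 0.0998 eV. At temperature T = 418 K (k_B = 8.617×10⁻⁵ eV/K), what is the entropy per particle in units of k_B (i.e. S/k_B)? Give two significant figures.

k_BT = 8.617×10⁻⁵ × 418 K = 0.03602 eV.
Eᵢ/kT = 0.2046, 1.033, 1.172, 2.771.
Z = Σ e^(−Eᵢ/kT) = e^(−0.2046) + e^(−1.033) + e^(−1.172) + e^(−2.771) = 0.8150 + 0.3559 + 0.3097 + 0.06260 = 1.543.
⟨E⟩ = Σ EᵢPᵢ = 0.02499 eV.
S/k_B = ln Z + ⟨E⟩/kT = ln(1.543) + 0.02499/0.03602 = 0.4337 + 0.6938 = 1.1.

1.1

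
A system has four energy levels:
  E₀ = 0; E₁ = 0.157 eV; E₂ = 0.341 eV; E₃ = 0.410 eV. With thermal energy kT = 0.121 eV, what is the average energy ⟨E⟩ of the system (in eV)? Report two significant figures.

Eᵢ/kT = 0, 1.298, 2.818, 3.388.
Z = Σ e^(−Eᵢ/kT) = e^(−0) + e^(−1.298) + e^(−2.818) + e^(−3.388) = 1.000 + 0.2731 + 0.05973 + 0.03378 = 1.367.
⟨E⟩ = Σ Eᵢ e^(−Eᵢ/kT) / Z = (0·1.000 + 0.157·0.2731 + 0.341·0.05973 + 0.410·0.03378) / 1.367 = 0.056 eV.

0.056 eV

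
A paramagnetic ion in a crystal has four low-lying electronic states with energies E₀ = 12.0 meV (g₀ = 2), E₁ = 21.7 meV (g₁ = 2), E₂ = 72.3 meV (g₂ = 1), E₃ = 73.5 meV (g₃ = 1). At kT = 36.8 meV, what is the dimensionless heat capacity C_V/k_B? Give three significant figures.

Eᵢ/kT = 0.32609, 0.58967, 1.9647, 1.9973.
Z = Σ gᵢe^(−Eᵢ/kT) = 2·e^(−0.32609) + 2·e^(−0.58967) + 1·e^(−1.9647) + 1·e^(−1.9973) = 1.4435 + 1.1090 + 0.14020 + 0.13570 = 2.8284.
⟨E⟩ = 21.743 meV, ⟨E²⟩ = 776.42 meV².
C_V/k_B = (⟨E²⟩ − ⟨E⟩²)/(kT)² = (776.42 − 472.76)/1354.2 = 0.224.

0.224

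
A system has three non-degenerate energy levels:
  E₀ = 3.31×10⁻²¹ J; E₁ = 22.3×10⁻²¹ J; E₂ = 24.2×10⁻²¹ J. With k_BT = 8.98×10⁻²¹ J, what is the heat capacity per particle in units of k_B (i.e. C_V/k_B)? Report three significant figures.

0.720

Eᵢ/kT = 0.36860, 2.4833, 2.6949.
Z = Σ e^(−Eᵢ/kT) = e^(−0.36860) + e^(−2.4833) + e^(−2.6949) = 0.69170 + 0.083467 + 0.067549 = 0.84272.
⟨E⟩ = 6.8653, ⟨E²⟩ = 105.19.
C_V/k_B = (⟨E²⟩ − ⟨E⟩²)/(kT)² = (105.19 − 47.132)/80.640 = 0.720.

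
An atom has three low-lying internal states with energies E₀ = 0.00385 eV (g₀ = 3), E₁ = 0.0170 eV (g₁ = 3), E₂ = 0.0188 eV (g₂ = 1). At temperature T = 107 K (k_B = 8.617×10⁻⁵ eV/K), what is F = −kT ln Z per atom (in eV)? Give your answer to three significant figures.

k_BT = 8.617×10⁻⁵ × 107 K = 0.0092202 eV.
Eᵢ/kT = 0.41756, 1.8438, 2.0390.
Z = Σ gᵢe^(−Eᵢ/kT) = 3·e^(−0.41756) + 3·e^(−1.8438) + 1·e^(−2.0390) = 1.9760 + 0.47465 + 0.13016 = 2.5808.
F = −kT ln Z = −0.0092202 × ln(2.5808) = −0.0092202 × 0.94810 = -0.00874 eV.

-0.00874 eV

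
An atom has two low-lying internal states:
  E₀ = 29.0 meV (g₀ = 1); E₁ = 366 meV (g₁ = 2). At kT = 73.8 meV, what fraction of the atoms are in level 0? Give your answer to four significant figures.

0.9796

Eᵢ/kT = 0.392954, 4.95935.
Z = Σ gᵢe^(−Eᵢ/kT) = 1·e^(−0.392954) + 2·e^(−4.95935) = 0.675060 + 0.0140350 = 0.689095.
P₀ = g₀ e^(−E₀/kT) / Z = 0.675060/0.689095 = 0.9796.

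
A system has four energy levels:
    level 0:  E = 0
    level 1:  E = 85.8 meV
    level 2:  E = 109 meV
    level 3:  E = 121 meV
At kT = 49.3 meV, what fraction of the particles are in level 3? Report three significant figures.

Eᵢ/kT = 0, 1.7404, 2.2110, 2.4544.
Z = Σ e^(−Eᵢ/kT) = e^(−0) + e^(−1.7404) + e^(−2.2110) + e^(−2.4544) = 1.0000 + 0.17545 + 0.10959 + 0.085915 = 1.3710.
P₃ = e^(−E₃/kT) / Z = 0.085915/1.3710 = 0.0627.

0.0627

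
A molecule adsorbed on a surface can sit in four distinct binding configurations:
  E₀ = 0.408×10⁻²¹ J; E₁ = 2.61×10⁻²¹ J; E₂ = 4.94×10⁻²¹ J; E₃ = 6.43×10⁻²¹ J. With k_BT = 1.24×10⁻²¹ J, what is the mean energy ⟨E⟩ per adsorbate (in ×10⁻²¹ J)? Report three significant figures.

0.854 ×10⁻²¹ J

Eᵢ/kT = 0.32903, 2.1048, 3.9839, 5.1855.
Z = Σ e^(−Eᵢ/kT) = e^(−0.32903) + e^(−2.1048) + e^(−3.9839) + e^(−5.1855) = 0.71962 + 0.12187 + 0.018613 + 0.0055971 = 0.86570.
⟨E⟩ = Σ Eᵢ e^(−Eᵢ/kT) / Z = (0.408·0.71962 + 2.61·0.12187 + 4.94·0.018613 + 6.43·0.0055971) / 0.86570 = 0.854 ×10⁻²¹ J.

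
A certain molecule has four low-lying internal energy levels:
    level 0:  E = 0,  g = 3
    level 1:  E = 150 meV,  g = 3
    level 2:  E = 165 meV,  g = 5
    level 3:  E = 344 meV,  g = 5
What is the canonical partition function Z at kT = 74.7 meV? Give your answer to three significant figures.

Eᵢ/kT = 0, 2.0080, 2.2088, 4.6051.
Z = Σ gᵢe^(−Eᵢ/kT) = 3·e^(−0) + 3·e^(−2.0080) + 5·e^(−2.2088) + 5·e^(−4.6051) = 3.0000 + 0.40277 + 0.54916 + 0.050004 = 4.0019.

Z = 4.00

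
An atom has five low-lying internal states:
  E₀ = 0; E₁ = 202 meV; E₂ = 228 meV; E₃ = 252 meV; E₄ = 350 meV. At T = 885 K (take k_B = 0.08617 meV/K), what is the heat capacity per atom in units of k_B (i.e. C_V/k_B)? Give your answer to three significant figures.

k_BT = 0.08617 × 885 K = 76.260 meV.
Eᵢ/kT = 0, 2.6488, 2.9898, 3.3045, 4.5896.
Z = Σ e^(−Eᵢ/kT) = e^(−0) + e^(−2.6488) + e^(−2.9898) + e^(−3.3045) + e^(−4.5896) = 1.0000 + 0.070736 + 0.050297 + 0.036718 + 0.010157 = 1.1679.
⟨E⟩ = 33.020 meV, ⟨E²⟩ = 7772.0 meV².
C_V/k_B = (⟨E²⟩ − ⟨E⟩²)/(kT)² = (7772.0 − 1090.3)/5815.6 = 1.15.

1.15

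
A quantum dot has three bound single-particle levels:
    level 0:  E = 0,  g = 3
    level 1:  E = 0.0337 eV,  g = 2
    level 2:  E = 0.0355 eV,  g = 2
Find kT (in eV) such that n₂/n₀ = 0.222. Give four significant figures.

0.03228 eV

n₂/n₀ = (g₂/g₀) exp[−(E₂−E₀)/kT] = 0.222.
⇒ (E₂−E₀)/kT = ln((2/3)/0.222) = ln(3.00300) = 1.09961.
kT = 0.0355 eV / 1.09961 = 0.03228 eV.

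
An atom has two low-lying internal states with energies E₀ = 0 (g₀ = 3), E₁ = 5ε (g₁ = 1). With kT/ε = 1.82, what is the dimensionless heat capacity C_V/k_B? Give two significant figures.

Eᵢ/kT = 0, 2.747.
Z = Σ gᵢe^(−Eᵢ/kT) = 3·e^(−0) + 1·e^(−2.747) = 3.000 + 0.06412 = 3.064.
⟨E⟩ = 0.1046 ε, ⟨E²⟩ = 0.5232 ε².
C_V/k_B = (⟨E²⟩ − ⟨E⟩²)/(kT)² = (0.5232 − 0.01094)/3.312 = 0.15.

0.15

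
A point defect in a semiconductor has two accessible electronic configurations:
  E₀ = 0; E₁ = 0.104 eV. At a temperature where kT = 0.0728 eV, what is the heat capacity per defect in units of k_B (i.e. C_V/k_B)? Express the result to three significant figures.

0.318

Eᵢ/kT = 0, 1.4286.
Z = Σ e^(−Eᵢ/kT) = e^(−0) + e^(−1.4286) = 1.0000 + 0.23964 = 1.2396.
⟨E⟩ = 0.020105 eV, ⟨E²⟩ = 0.0020910 eV².
C_V/k_B = (⟨E²⟩ − ⟨E⟩²)/(kT)² = (0.0020910 − 0.00040421)/0.0052998 = 0.318.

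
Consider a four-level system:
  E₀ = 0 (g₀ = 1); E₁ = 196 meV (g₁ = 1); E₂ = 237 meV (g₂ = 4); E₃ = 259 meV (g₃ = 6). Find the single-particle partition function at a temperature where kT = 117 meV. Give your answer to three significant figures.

Z = 2.37

Eᵢ/kT = 0, 1.6752, 2.0256, 2.2137.
Z = Σ gᵢe^(−Eᵢ/kT) = 1·e^(−0) + 1·e^(−1.6752) + 4·e^(−2.0256) + 6·e^(−2.2137) = 1.0000 + 0.18727 + 0.52766 + 0.65577 = 2.3707.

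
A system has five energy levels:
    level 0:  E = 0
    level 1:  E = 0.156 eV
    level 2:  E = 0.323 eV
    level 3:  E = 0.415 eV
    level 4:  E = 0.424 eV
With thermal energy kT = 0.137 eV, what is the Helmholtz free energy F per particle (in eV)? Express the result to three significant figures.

-0.0563 eV

Eᵢ/kT = 0, 1.1387, 2.3577, 3.0292, 3.0949.
Z = Σ e^(−Eᵢ/kT) = e^(−0) + e^(−1.1387) + e^(−2.3577) + e^(−3.0292) + e^(−3.0949) = 1.0000 + 0.32024 + 0.094638 + 0.048354 + 0.045280 = 1.5085.
F = −kT ln Z = −0.137 × ln(1.5085) = −0.137 × 0.41112 = -0.0563 eV.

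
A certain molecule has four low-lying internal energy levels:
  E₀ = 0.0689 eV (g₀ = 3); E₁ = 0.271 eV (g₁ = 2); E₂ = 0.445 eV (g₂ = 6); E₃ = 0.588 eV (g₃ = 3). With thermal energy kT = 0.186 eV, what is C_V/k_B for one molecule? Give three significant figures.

0.801

Eᵢ/kT = 0.37043, 1.4570, 2.3925, 3.1613.
Z = Σ gᵢe^(−Eᵢ/kT) = 3·e^(−0.37043) + 2·e^(−1.4570) + 6·e^(−2.3925) + 3·e^(−3.1613) = 2.0713 + 0.46587 + 0.54841 + 0.12711 = 3.2127.
⟨E⟩ = 0.18294 eV, ⟨E²⟩ = 0.061193 eV².
C_V/k_B = (⟨E²⟩ − ⟨E⟩²)/(kT)² = (0.061193 − 0.033467)/0.034596 = 0.801.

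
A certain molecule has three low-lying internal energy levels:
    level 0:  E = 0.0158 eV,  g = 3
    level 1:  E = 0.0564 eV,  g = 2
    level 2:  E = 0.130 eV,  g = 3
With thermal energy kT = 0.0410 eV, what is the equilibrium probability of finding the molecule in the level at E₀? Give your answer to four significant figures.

Eᵢ/kT = 0.385366, 1.37561, 3.17073.
Z = Σ gᵢe^(−Eᵢ/kT) = 3·e^(−0.385366) + 2·e^(−1.37561) + 3·e^(−3.17073) = 2.04060 + 0.505371 + 0.125919 = 2.67189.
P₀ = g₀ e^(−E₀/kT) / Z = 2.04060/2.67189 = 0.7637.

0.7637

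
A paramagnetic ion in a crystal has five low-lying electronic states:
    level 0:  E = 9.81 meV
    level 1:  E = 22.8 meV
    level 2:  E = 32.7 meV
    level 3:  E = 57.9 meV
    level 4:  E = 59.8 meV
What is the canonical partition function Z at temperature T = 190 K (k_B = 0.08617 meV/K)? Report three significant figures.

k_BT = 0.08617 × 190 K = 16.372 meV.
Eᵢ/kT = 0.59919, 1.3926, 1.9973, 3.5365, 3.6526.
Z = Σ e^(−Eᵢ/kT) = e^(−0.59919) + e^(−1.3926) + e^(−1.9973) + e^(−3.5365) + e^(−3.6526) = 0.54926 + 0.24843 + 0.13570 + 0.029115 + 0.025924 = 0.98843.

Z = 0.988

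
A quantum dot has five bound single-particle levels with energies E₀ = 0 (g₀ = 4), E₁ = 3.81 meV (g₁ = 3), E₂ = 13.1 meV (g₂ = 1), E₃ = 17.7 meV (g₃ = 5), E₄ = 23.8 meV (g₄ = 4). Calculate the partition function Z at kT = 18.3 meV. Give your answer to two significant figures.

Z = 9.9

Eᵢ/kT = 0, 0.2082, 0.7158, 0.9672, 1.301.
Z = Σ gᵢe^(−Eᵢ/kT) = 4·e^(−0) + 3·e^(−0.2082) + 1·e^(−0.7158) + 5·e^(−0.9672) + 4·e^(−1.301) = 4.000 + 2.436 + 0.4888 + 1.901 + 1.089 = 9.915.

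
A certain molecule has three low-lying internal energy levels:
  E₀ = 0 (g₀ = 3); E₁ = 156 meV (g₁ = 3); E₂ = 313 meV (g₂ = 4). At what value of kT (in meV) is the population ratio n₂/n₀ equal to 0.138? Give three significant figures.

138 meV

n₂/n₀ = (g₂/g₀) exp[−(E₂−E₀)/kT] = 0.138.
⇒ (E₂−E₀)/kT = ln((4/3)/0.138) = ln(9.6618) = 2.2682.
kT = 313 meV / 2.2682 = 138 meV.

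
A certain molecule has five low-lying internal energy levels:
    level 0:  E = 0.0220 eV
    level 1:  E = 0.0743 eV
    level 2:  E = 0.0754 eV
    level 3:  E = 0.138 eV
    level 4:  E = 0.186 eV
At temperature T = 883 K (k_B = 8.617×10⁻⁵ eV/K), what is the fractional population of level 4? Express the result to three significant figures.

k_BT = 8.617×10⁻⁵ × 883 K = 0.076088 eV.
Eᵢ/kT = 0.28914, 0.97650, 0.99096, 1.8137, 2.4445.
Z = Σ e^(−Eᵢ/kT) = e^(−0.28914) + e^(−0.97650) + e^(−0.99096) + e^(−1.8137) + e^(−2.4445) = 0.74891 + 0.37663 + 0.37122 + 0.16305 + 0.086770 = 1.7466.
P₄ = e^(−E₄/kT) / Z = 0.086770/1.7466 = 0.0497.

0.0497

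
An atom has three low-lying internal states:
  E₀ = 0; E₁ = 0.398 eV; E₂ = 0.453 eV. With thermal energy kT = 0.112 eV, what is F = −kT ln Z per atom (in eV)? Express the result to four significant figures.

-0.005052 eV

Eᵢ/kT = 0, 3.55357, 4.04464.
Z = Σ e^(−Eᵢ/kT) = e^(−0) + e^(−3.55357) + e^(−4.04464) = 1.00000 + 0.0286223 + 0.0175160 = 1.04614.
F = −kT ln Z = −0.112 × ln(1.04614) = −0.112 × 0.0451072 = -0.005052 eV.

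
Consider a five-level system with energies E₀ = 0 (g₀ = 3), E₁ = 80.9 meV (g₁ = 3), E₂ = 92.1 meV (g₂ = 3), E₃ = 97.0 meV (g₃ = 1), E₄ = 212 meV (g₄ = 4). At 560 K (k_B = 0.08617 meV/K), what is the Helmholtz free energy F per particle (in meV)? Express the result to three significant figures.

k_BT = 0.08617 × 560 K = 48.255 meV.
Eᵢ/kT = 0, 1.6765, 1.9086, 2.0102, 4.3933.
Z = Σ gᵢe^(−Eᵢ/kT) = 3·e^(−0) + 3·e^(−1.6765) + 3·e^(−1.9086) + 1·e^(−2.0102) + 4·e^(−4.3933) = 3.0000 + 0.56108 + 0.44486 + 0.13396 + 0.049439 = 4.1893.
F = −kT ln Z = −48.255 × ln(4.1893) = −48.255 × 1.4325 = -69.1 meV.

-69.1 meV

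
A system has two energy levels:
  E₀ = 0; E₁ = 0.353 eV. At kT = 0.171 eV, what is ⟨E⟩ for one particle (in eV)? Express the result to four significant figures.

Eᵢ/kT = 0, 2.06433.
Z = Σ e^(−Eᵢ/kT) = e^(−0) + e^(−2.06433) = 1.00000 + 0.126903 = 1.12690.
⟨E⟩ = Σ Eᵢ e^(−Eᵢ/kT) / Z = (0·1.00000 + 0.353·0.126903) / 1.12690 = 0.03975 eV.

0.03975 eV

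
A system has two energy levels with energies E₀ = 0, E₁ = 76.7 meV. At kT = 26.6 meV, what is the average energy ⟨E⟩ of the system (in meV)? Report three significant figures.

4.06 meV

Eᵢ/kT = 0, 2.8835.
Z = Σ e^(−Eᵢ/kT) = e^(−0) + e^(−2.8835) = 1.0000 + 0.055939 = 1.0559.
⟨E⟩ = Σ Eᵢ e^(−Eᵢ/kT) / Z = (0·1.0000 + 76.7·0.055939) / 1.0559 = 4.06 meV.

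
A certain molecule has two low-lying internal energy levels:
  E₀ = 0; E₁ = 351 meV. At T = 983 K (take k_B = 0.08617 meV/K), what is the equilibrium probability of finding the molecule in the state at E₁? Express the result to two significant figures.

0.016

k_BT = 0.08617 × 983 K = 84.71 meV.
Eᵢ/kT = 0, 4.144.
Z = Σ e^(−Eᵢ/kT) = e^(−0) + e^(−4.144) = 1.000 + 0.01586 = 1.016.
P₁ = e^(−E₁/kT) / Z = 0.01586/1.016 = 0.016.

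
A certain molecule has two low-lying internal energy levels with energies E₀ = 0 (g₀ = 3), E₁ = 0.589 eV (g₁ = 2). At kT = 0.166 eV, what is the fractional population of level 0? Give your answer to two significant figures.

Eᵢ/kT = 0, 3.548.
Z = Σ gᵢe^(−Eᵢ/kT) = 3·e^(−0) + 2·e^(−3.548) = 3.000 + 0.05756 = 3.058.
P₀ = g₀ e^(−E₀/kT) / Z = 3.000/3.058 = 0.98.

0.98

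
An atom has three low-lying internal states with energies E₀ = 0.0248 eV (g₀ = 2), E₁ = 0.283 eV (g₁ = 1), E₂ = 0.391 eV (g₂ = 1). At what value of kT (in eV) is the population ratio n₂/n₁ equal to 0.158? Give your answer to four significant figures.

0.05853 eV

n₂/n₁ = (g₂/g₁) exp[−(E₂−E₁)/kT] = 0.158.
⇒ (E₂−E₁)/kT = ln((1/1)/0.158) = ln(6.32911) = 1.84516.
kT = 0.108 eV / 1.84516 = 0.05853 eV.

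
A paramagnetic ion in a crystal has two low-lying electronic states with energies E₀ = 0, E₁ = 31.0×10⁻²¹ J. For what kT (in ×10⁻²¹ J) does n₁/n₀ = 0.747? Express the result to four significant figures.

106.3 ×10⁻²¹ J

n₁/n₀ = exp[−(E₁−E₀)/kT] = 0.747.
⇒ (E₁−E₀)/kT = ln(1/0.747) = ln(1.33869) = 0.291692.
kT = 31.0 ×10⁻²¹ J / 0.291692 = 106.3 ×10⁻²¹ J.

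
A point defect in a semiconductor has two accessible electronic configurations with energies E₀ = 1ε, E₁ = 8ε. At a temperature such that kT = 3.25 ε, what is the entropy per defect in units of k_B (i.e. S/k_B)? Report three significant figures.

0.334

Eᵢ/kT = 0.30769, 2.4615.
Z = Σ e^(−Eᵢ/kT) = e^(−0.30769) + e^(−2.4615) = 0.73514 + 0.085307 = 0.82045.
⟨E⟩ = Σ EᵢPᵢ = 1.7278 ε.
S/k_B = ln Z + ⟨E⟩/kT = ln(0.82045) + 1.7278/3.25 = -0.19790 + 0.53163 = 0.334.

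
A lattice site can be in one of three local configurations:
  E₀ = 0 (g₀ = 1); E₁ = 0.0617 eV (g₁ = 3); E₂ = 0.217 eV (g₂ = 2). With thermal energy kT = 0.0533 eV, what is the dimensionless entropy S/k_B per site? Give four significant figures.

1.304

Eᵢ/kT = 0, 1.15760, 4.07129.
Z = Σ gᵢe^(−Eᵢ/kT) = 1·e^(−0) + 3·e^(−1.15760) + 2·e^(−4.07129) = 1.00000 + 0.942718 + 0.0341107 = 1.97683.
⟨E⟩ = Σ EᵢPᵢ = 0.0331681 eV.
S/k_B = ln Z + ⟨E⟩/kT = ln(1.97683) + 0.0331681/0.0533 = 0.681495 + 0.622291 = 1.304.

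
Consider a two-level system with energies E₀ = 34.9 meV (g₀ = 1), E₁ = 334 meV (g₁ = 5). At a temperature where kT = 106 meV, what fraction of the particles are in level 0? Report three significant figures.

Eᵢ/kT = 0.32925, 3.1509.
Z = Σ gᵢe^(−Eᵢ/kT) = 1·e^(−0.32925) + 5·e^(−3.1509) = 0.71946 + 0.21407 = 0.93353.
P₀ = g₀ e^(−E₀/kT) / Z = 0.71946/0.93353 = 0.771.

0.771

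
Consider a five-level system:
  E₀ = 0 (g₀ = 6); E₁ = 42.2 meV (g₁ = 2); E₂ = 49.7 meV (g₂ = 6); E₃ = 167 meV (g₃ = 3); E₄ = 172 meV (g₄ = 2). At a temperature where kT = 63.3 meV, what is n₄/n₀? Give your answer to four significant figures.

0.02202

n₄/n₀ = (g₄/g₀) exp[−(E₄−E₀)/kT] = (2/6) × exp(−(172 meV)/(63.3 meV)) = (2/6) × exp(-2.71722) = 0.02202.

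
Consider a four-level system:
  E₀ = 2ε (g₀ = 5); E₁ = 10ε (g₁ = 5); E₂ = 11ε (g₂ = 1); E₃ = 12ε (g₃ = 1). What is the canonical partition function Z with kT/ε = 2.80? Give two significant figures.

Z = 2.6

Eᵢ/kT = 0.7143, 3.571, 3.929, 4.286.
Z = Σ gᵢe^(−Eᵢ/kT) = 5·e^(−0.7143) + 5·e^(−3.571) + 1·e^(−3.929) + 1·e^(−4.286) = 2.448 + 0.1406 + 0.01966 + 0.01376 = 2.622.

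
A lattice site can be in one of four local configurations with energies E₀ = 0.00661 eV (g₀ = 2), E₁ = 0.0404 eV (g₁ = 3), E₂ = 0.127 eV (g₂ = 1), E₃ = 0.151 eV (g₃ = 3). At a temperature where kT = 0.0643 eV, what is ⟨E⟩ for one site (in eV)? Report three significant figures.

0.0359 eV

Eᵢ/kT = 0.10280, 0.62830, 1.9751, 2.3484.
Z = Σ gᵢe^(−Eᵢ/kT) = 2·e^(−0.10280) + 3·e^(−0.62830) + 1·e^(−1.9751) + 3·e^(−2.3484) = 1.8046 + 1.6005 + 0.13875 + 0.28657 = 3.8304.
⟨E⟩ = Σ Eᵢ gᵢe^(−Eᵢ/kT) / Z = (0.00661·1.8046 + 0.0404·1.6005 + 0.127·0.13875 + 0.151·0.28657) / 3.8304 = 0.0359 eV.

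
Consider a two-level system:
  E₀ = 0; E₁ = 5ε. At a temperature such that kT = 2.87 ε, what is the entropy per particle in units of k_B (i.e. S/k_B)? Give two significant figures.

0.42

Eᵢ/kT = 0, 1.742.
Z = Σ e^(−Eᵢ/kT) = e^(−0) + e^(−1.742) = 1.000 + 0.1752 = 1.175.
⟨E⟩ = Σ EᵢPᵢ = 0.7455 ε.
S/k_B = ln Z + ⟨E⟩/kT = ln(1.175) + 0.7455/2.87 = 0.1613 + 0.2598 = 0.42.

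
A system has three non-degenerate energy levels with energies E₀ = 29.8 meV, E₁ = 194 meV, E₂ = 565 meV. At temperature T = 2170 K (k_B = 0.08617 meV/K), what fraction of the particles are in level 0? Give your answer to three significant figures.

0.679

k_BT = 0.08617 × 2170 K = 186.99 meV.
Eᵢ/kT = 0.15937, 1.0375, 3.0216.
Z = Σ e^(−Eᵢ/kT) = e^(−0.15937) + e^(−1.0375) + e^(−3.0216) = 0.85268 + 0.35434 + 0.048723 = 1.2557.
P₀ = e^(−E₀/kT) / Z = 0.85268/1.2557 = 0.679.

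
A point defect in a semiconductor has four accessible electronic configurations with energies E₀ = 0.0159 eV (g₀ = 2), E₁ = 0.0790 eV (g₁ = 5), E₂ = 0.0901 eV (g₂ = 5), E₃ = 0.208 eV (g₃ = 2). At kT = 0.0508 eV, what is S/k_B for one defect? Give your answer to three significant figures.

2.32

Eᵢ/kT = 0.31299, 1.5551, 1.7736, 4.0945.
Z = Σ gᵢe^(−Eᵢ/kT) = 2·e^(−0.31299) + 5·e^(−1.5551) + 5·e^(−1.7736) + 2·e^(−4.0945) = 1.4625 + 1.0558 + 0.84860 + 0.033328 = 3.4002.
⟨E⟩ = Σ EᵢPᵢ = 0.055895 eV.
S/k_B = ln Z + ⟨E⟩/kT = ln(3.4002) + 0.055895/0.0508 = 1.2238 + 1.1003 = 2.32.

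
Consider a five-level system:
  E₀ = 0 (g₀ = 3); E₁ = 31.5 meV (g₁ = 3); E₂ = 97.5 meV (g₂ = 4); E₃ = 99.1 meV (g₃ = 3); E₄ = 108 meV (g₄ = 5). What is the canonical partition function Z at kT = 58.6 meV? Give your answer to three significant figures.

Eᵢ/kT = 0, 0.53754, 1.6638, 1.6911, 1.8430.
Z = Σ gᵢe^(−Eᵢ/kT) = 3·e^(−0) + 3·e^(−0.53754) + 4·e^(−1.6638) + 3·e^(−1.6911) + 5·e^(−1.8430) = 3.0000 + 1.7526 + 0.75767 + 0.55295 + 0.79171 = 6.8549.

Z = 6.85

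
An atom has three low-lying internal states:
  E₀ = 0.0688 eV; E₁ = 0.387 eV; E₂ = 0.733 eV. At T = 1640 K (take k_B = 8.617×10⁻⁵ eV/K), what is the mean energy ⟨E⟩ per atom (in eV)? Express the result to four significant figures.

0.1043 eV

k_BT = 8.617×10⁻⁵ × 1640 K = 0.141319 eV.
Eᵢ/kT = 0.486842, 2.73849, 5.18685.
Z = Σ e^(−Eᵢ/kT) = e^(−0.486842) + e^(−2.73849) + e^(−5.18685) = 0.614564 + 0.0646679 + 0.00558959 = 0.684821.
⟨E⟩ = Σ Eᵢ e^(−Eᵢ/kT) / Z = (0.0688·0.614564 + 0.387·0.0646679 + 0.733·0.00558959) / 0.684821 = 0.1043 eV.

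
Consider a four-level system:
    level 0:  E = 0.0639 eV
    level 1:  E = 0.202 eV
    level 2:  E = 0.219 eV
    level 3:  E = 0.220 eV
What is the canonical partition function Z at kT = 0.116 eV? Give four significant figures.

Eᵢ/kT = 0.550862, 1.74138, 1.88793, 1.89655.
Z = Σ e^(−Eᵢ/kT) = e^(−0.550862) + e^(−1.74138) + e^(−1.88793) + e^(−1.89655) = 0.576453 + 0.175278 + 0.151385 + 0.150086 = 1.05320.

Z = 1.053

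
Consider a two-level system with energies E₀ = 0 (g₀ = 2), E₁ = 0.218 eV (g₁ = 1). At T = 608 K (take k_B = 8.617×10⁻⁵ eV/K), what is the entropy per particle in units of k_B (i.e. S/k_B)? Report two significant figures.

0.73

k_BT = 8.617×10⁻⁵ × 608 K = 0.05239 eV.
Eᵢ/kT = 0, 4.161.
Z = Σ gᵢe^(−Eᵢ/kT) = 2·e^(−0) + 1·e^(−4.161) = 2.000 + 0.01559 = 2.016.
⟨E⟩ = Σ EᵢPᵢ = 0.001686 eV.
S/k_B = ln Z + ⟨E⟩/kT = ln(2.016) + 0.001686/0.05239 = 0.7011 + 0.03218 = 0.73.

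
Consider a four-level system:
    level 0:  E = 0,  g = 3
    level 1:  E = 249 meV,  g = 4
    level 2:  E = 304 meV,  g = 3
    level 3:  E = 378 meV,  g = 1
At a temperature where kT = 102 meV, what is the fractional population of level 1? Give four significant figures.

Eᵢ/kT = 0, 2.44118, 2.98039, 3.70588.
Z = Σ gᵢe^(−Eᵢ/kT) = 3·e^(−0) + 4·e^(−2.44118) + 3·e^(−2.98039) + 1·e^(−3.70588) = 3.00000 + 0.348232 + 0.152319 + 0.0245786 = 3.52513.
P₁ = g₁ e^(−E₁/kT) / Z = 0.348232/3.52513 = 0.09879.

0.09879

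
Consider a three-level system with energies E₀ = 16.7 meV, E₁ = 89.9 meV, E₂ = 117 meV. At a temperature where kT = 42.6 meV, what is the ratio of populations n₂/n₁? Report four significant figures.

0.5293

n₂/n₁ = exp[−(E₂−E₁)/kT] = exp(−(27.1 meV)/(42.6 meV)) = exp(-0.636150) = 0.5293.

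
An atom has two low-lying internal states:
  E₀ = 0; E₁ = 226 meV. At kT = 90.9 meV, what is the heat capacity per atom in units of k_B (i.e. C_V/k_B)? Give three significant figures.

0.438

Eᵢ/kT = 0, 2.4862.
Z = Σ e^(−Eᵢ/kT) = e^(−0) + e^(−2.4862) = 1.0000 + 0.083226 = 1.0832.
⟨E⟩ = 17.364 meV, ⟨E²⟩ = 3924.3 meV².
C_V/k_B = (⟨E²⟩ − ⟨E⟩²)/(kT)² = (3924.3 − 301.51)/8262.8 = 0.438.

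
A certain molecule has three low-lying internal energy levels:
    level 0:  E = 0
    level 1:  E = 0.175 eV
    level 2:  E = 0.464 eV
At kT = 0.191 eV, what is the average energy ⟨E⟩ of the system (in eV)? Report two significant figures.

Eᵢ/kT = 0, 0.9162, 2.429.
Z = Σ e^(−Eᵢ/kT) = e^(−0) + e^(−0.9162) + e^(−2.429) = 1.000 + 0.4000 + 0.08812 = 1.488.
⟨E⟩ = Σ Eᵢ e^(−Eᵢ/kT) / Z = (0·1.000 + 0.175·0.4000 + 0.464·0.08812) / 1.488 = 0.075 eV.

0.075 eV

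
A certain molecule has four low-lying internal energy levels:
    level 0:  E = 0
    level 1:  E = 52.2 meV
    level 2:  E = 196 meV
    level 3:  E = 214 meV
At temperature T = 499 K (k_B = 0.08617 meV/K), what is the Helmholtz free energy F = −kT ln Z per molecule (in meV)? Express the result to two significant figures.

k_BT = 0.08617 × 499 K = 43.00 meV.
Eᵢ/kT = 0, 1.214, 4.558, 4.977.
Z = Σ e^(−Eᵢ/kT) = e^(−0) + e^(−1.214) + e^(−4.558) + e^(−4.977) = 1.000 + 0.2970 + 0.01048 + 0.006895 = 1.314.
F = −kT ln Z = −43.00 × ln(1.314) = −43.00 × 0.2731 = -12 meV.

-12 meV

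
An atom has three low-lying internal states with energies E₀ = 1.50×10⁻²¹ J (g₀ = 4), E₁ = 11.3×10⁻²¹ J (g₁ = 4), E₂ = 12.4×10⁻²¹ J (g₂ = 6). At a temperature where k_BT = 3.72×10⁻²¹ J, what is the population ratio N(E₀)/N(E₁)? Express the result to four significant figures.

13.94

n₀/n₁ = (g₀/g₁) exp[−(E₀−E₁)/kT] = (4/4) × exp(−(-9.80 ×10⁻²¹ J)/(3.72 ×10⁻²¹ J)) = (4/4) × exp(2.63441) = 13.94.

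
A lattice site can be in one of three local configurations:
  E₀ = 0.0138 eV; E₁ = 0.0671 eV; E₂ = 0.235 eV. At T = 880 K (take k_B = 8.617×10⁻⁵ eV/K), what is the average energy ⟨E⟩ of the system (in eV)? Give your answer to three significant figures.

0.0386 eV

k_BT = 8.617×10⁻⁵ × 880 K = 0.075830 eV.
Eᵢ/kT = 0.18199, 0.88487, 3.0990.
Z = Σ e^(−Eᵢ/kT) = e^(−0.18199) + e^(−0.88487) + e^(−3.0990) = 0.83361 + 0.41277 + 0.045094 = 1.2915.
⟨E⟩ = Σ Eᵢ e^(−Eᵢ/kT) / Z = (0.0138·0.83361 + 0.0671·0.41277 + 0.235·0.045094) / 1.2915 = 0.0386 eV.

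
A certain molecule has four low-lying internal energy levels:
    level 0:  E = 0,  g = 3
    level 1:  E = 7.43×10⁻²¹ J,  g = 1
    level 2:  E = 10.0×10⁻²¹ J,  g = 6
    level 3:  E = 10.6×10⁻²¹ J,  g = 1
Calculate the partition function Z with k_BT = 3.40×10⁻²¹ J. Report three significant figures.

Eᵢ/kT = 0, 2.1853, 2.9412, 3.1176.
Z = Σ gᵢe^(−Eᵢ/kT) = 3·e^(−0) + 1·e^(−2.1853) + 6·e^(−2.9412) + 1·e^(−3.1176) = 3.0000 + 0.11244 + 0.31681 + 0.044263 = 3.4735.

Z = 3.47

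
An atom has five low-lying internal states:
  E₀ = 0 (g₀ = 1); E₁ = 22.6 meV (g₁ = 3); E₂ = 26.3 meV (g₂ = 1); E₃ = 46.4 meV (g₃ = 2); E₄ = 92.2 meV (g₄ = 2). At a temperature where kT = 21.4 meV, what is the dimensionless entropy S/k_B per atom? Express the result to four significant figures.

1.752

Eᵢ/kT = 0, 1.05607, 1.22897, 2.16822, 4.30841.
Z = Σ gᵢe^(−Eᵢ/kT) = 1·e^(−0) + 3·e^(−1.05607) + 1·e^(−1.22897) + 2·e^(−2.16822) + 2·e^(−4.30841) = 1.00000 + 1.04346 + 0.292594 + 0.228762 + 0.0269099 = 2.59173.
⟨E⟩ = Σ EᵢPᵢ = 17.1210 meV.
S/k_B = ln Z + ⟨E⟩/kT = ln(2.59173) + 17.1210/21.4 = 0.952326 + 0.800047 = 1.752.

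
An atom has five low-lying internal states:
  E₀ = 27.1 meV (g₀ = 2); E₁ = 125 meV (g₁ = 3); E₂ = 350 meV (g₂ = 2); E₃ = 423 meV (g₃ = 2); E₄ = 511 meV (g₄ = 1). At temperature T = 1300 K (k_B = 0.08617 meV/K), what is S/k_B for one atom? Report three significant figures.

k_BT = 0.08617 × 1300 K = 112.02 meV.
Eᵢ/kT = 0.24192, 1.1159, 3.1244, 3.7761, 4.5617.
Z = Σ gᵢe^(−Eᵢ/kT) = 2·e^(−0.24192) + 3·e^(−1.1159) + 2·e^(−3.1244) + 2·e^(−3.7761) + 1·e^(−4.5617) = 1.5702 + 0.98286 + 0.087927 + 0.045824 + 0.010444 = 2.6973.
⟨E⟩ = Σ EᵢPᵢ = 81.898 meV.
S/k_B = ln Z + ⟨E⟩/kT = ln(2.6973) + 81.898/112.02 = 0.99225 + 0.73110 = 1.72.

1.72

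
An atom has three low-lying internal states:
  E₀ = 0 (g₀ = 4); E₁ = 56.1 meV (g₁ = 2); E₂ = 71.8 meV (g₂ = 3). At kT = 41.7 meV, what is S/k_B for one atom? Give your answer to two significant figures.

Eᵢ/kT = 0, 1.345, 1.722.
Z = Σ gᵢe^(−Eᵢ/kT) = 4·e^(−0) + 2·e^(−1.345) + 3·e^(−1.722) = 4.000 + 0.5211 + 0.5361 = 5.057.
⟨E⟩ = Σ EᵢPᵢ = 13.39 meV.
S/k_B = ln Z + ⟨E⟩/kT = ln(5.057) + 13.39/41.7 = 1.621 + 0.3211 = 1.9.

1.9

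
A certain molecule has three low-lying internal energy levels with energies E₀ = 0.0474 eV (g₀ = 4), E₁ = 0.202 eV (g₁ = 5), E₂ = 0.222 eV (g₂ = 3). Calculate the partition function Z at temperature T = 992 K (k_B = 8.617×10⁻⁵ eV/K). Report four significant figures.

Z = 2.992

k_BT = 8.617×10⁻⁵ × 992 K = 0.0854806 eV.
Eᵢ/kT = 0.554512, 2.36311, 2.59708.
Z = Σ gᵢe^(−Eᵢ/kT) = 4·e^(−0.554512) + 5·e^(−2.36311) + 3·e^(−2.59708) = 2.29741 + 0.470635 + 0.223472 = 2.99152.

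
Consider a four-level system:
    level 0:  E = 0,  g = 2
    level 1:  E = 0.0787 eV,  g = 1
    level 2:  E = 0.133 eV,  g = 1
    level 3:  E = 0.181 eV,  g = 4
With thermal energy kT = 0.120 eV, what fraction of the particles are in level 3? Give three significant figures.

Eᵢ/kT = 0, 0.65583, 1.1083, 1.5083.
Z = Σ gᵢe^(−Eᵢ/kT) = 2·e^(−0) + 1·e^(−0.65583) + 1·e^(−1.1083) + 4·e^(−1.5083) = 2.0000 + 0.51901 + 0.33012 + 0.88514 = 3.7343.
P₃ = g₃ e^(−E₃/kT) / Z = 0.88514/3.7343 = 0.237.

0.237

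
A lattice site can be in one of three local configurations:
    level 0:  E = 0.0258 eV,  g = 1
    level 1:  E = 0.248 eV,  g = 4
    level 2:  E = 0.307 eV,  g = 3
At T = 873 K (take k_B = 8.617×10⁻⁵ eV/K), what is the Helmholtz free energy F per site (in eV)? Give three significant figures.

k_BT = 8.617×10⁻⁵ × 873 K = 0.075226 eV.
Eᵢ/kT = 0.34297, 3.2967, 4.0810.
Z = Σ gᵢe^(−Eᵢ/kT) = 1·e^(−0.34297) + 4·e^(−3.2967) + 3·e^(−4.0810) = 0.70966 + 0.14802 + 0.050672 = 0.90835.
F = −kT ln Z = −0.075226 × ln(0.90835) = −0.075226 × -0.096126 = 0.00723 eV.

0.00723 eV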